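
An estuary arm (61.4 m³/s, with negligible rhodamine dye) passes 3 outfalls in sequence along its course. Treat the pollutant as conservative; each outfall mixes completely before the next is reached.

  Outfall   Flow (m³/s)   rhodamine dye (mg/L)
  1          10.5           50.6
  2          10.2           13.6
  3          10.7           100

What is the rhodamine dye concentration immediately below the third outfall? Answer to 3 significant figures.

18.8 mg/L

After outfall 1: Q = 61.40 + 10.50 = 71.90 m³/s; C = (61.40·0 + 10.50·50.60)/71.90 = 7.389 mg/L.
After outfall 2: Q = 71.90 + 10.20 = 82.10 m³/s; C = (71.90·7.389 + 10.20·13.60)/82.10 = 8.161 mg/L.
After outfall 3: Q = 82.10 + 10.70 = 92.80 m³/s; C = (82.10·8.161 + 10.70·100.0)/92.80 = 18.75 mg/L.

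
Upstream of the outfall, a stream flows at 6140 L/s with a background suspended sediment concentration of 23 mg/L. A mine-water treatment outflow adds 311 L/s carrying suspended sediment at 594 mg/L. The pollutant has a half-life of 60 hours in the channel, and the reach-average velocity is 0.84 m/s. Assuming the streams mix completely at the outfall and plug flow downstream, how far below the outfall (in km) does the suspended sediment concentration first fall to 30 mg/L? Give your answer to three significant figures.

Mixed concentration C = ΣQC/ΣQ = (6140·23.00 + 311.0·594.0) / 6451 = 326000/6451 = 50.53 mg/L.
Half-life 60 h → k = ln 2 / 60 = 0.01155 h⁻¹ = 0.2773 d⁻¹.
Set 50.53·exp(−k·t) = 30 → t = ln(50.53/30)/k = 162500 s = 45.13 h.
Distance = v·t = 0.84·162500 = 136500 m = 136.5 km.

136 km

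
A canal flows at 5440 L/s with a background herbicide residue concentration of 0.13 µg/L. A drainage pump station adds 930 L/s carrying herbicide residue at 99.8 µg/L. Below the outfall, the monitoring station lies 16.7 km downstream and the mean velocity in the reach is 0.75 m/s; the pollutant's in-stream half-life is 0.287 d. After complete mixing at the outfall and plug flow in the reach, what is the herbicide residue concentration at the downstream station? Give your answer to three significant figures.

7.88 µg/L

Conservation of mass: C = (5440·0.1300 + 930.0·99.80) / 6370 = 93520/6370 = 14.68 µg/L.
Travel time t = 16.7·1000 / 0.75 = 22270 s = 6.185 h.
Half-life 0.287 d → k = ln 2 / 0.287 = 2.415 d⁻¹.
First-order decay: C = 14.68·exp(−k·t) = 14.68·0.5366 = 7.879 µg/L.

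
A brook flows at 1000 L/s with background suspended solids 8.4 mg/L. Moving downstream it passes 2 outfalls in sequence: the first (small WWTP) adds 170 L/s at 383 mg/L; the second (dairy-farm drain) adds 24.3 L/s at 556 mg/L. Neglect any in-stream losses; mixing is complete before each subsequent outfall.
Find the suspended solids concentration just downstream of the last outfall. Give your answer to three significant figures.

72.9 mg/L

Below outfall 1: Q → 1170 L/s, C = (1000·8.400 + 170.0·383.0)/1170 = 62.83 mg/L.
Below outfall 2: Q → 1194 L/s, C = (1170·62.83 + 24.30·556.0)/1194 = 72.86 mg/L.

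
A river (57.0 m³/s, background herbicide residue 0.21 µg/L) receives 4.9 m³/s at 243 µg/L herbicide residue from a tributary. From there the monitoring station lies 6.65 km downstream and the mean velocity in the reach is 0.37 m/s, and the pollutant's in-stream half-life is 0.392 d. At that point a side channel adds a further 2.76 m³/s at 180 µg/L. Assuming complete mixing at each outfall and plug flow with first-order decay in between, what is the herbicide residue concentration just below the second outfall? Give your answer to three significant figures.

Flow-weighted average: C = (57.00·0.2100 + 4.900·243.0) / 61.90 = 1203/61.90 = 19.43 µg/L; combined flow 61.90 m³/s.
Travel time t = 6.65·1000 / 0.37 = 17970 s = 4.992 h.
Half-life 0.392 d → k = ln 2 / 0.392 = 1.768 d⁻¹.
First-order decay: C = 19.43·exp(−k·t) = 19.43·0.6922 = 13.45 µg/L.
At the second outfall, C = (61.90·13.45 + 2.760·180.0) / (61.90 + 2.760) = 20.56 µg/L.

20.6 µg/L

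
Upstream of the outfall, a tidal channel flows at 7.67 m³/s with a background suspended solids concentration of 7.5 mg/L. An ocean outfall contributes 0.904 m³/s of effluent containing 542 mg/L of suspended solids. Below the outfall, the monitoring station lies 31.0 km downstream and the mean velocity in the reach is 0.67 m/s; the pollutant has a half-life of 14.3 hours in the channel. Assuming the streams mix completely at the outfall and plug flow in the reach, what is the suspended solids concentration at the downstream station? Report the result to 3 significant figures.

34.2 mg/L

Conservation of mass: C = (7.670·7.500 + 0.9040·542.0) / 8.574 = 547.5/8.574 = 63.86 mg/L.
Travel time t = 31.0·1000 / 0.67 = 46270 s = 12.85 h.
Half-life 14.3 h → k = ln 2 / 14.3 = 0.04847 h⁻¹ = 1.163 d⁻¹.
First-order decay: C = 63.86·exp(−k·t) = 63.86·0.5363 = 34.25 mg/L.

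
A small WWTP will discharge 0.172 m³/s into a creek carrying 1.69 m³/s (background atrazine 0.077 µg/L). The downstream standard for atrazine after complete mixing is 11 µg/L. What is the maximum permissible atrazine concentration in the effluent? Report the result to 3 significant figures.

At the limit, (Qr·Cr + Qe·Cₑ)/(Qr + Qe) = 11:
Cₑ = (1.862·11 − 1.690·0.07700) / 0.1720 = 118.3 µg/L.

118 µg/L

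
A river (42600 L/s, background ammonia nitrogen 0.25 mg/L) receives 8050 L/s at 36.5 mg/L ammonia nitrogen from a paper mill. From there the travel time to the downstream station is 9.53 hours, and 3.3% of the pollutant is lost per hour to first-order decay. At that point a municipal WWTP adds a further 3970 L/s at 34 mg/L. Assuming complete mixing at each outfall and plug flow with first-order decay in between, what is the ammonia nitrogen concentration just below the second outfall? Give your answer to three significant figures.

6.52 mg/L

Flow-weighted average: C = (42600·0.2500 + 8050·36.50) / 50650 = 304500/50650 = 6.011 mg/L; combined flow 50650 L/s.
3.3%/h lost → k = −ln(1 − 0.033) = 0.03356 h⁻¹.
Decay over the reach: 6.011·exp(−kt) = 6.011·0.7263 = 4.366 mg/L.
Second outfall: C = (50650·4.366 + 3970·34.00)/54620 = 6.520 mg/L.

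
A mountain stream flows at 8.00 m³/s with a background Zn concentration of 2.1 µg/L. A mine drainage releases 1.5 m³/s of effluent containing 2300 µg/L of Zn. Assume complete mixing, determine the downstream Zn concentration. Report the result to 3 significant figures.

365 µg/L

Mixed concentration C = ΣQC/ΣQ = (8.000·2.100 + 1.500·2300) / 9.500 = 3467/9.500 = 364.9 µg/L.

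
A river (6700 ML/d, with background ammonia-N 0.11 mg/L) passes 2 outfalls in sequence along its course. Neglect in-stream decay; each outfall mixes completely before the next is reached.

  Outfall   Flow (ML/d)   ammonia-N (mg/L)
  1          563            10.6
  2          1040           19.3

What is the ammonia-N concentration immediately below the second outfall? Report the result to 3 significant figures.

3.22 mg/L

Below outfall 1: Q → 7263 ML/d, C = (6700·0.1100 + 563.0·10.60)/7263 = 0.9231 mg/L.
Below outfall 2: Q → 8303 ML/d, C = (7263·0.9231 + 1040·19.30)/8303 = 3.225 mg/L.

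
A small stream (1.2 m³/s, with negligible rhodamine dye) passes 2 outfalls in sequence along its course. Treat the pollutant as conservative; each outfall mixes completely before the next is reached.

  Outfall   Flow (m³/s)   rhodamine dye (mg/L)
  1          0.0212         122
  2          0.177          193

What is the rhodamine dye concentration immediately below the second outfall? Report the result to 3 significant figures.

26.3 mg/L

Below outfall 1: Q → 1.221 m³/s, C = (1.200·0 + 0.02120·122.0)/1.221 = 2.118 mg/L.
Below outfall 2: Q → 1.398 m³/s, C = (1.221·2.118 + 0.1770·193.0)/1.398 = 26.28 mg/L.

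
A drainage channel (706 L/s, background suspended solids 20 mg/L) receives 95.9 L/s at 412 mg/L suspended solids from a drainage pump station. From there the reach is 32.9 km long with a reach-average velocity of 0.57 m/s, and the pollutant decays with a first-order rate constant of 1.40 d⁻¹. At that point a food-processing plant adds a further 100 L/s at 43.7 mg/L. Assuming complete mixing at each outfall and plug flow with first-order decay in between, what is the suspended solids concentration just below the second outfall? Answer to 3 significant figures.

Conservation of mass: C = (706.0·20.00 + 95.90·412.0) / 801.9 = 53630/801.9 = 66.88 mg/L; combined flow 801.9 L/s.
Travel time t = 32.9·1000 / 0.57 = 57720 s = 16.03 h.
Applying C = C₀e^(−kt): 66.88 × 0.3925 = 26.25 mg/L.
Second outfall: C = (801.9·26.25 + 100.0·43.70)/901.9 = 28.18 mg/L.

28.2 mg/L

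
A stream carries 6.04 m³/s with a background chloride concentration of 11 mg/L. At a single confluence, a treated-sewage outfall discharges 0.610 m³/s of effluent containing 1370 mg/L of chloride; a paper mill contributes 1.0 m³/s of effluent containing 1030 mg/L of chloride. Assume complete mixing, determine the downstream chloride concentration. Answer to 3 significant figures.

After mixing, C = (6.040·11.00 + 0.6100·1370 + 1.000·1030) / 7.650 = 1932/7.650 = 252.6 mg/L.

253 mg/L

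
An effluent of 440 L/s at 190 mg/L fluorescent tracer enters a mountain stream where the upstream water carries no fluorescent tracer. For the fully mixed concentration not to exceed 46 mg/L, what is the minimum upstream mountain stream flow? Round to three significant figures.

1380 L/s

Set C_mix = 46: (Q·0 + 440.0·190.0) / (Q + 440.0) = 46
→ Q = 440.0·(190.0 − 46)/(46 − 0) = 1377 L/s.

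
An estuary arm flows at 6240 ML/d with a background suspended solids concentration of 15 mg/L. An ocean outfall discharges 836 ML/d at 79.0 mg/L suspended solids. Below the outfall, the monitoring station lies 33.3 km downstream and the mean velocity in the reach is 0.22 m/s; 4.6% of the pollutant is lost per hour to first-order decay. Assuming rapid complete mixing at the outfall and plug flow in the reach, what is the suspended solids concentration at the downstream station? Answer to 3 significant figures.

Mixed concentration C = ΣQC/ΣQ = (6240·15.00 + 836.0·79.00) / 7076 = 159600/7076 = 22.56 mg/L.
Travel time t = 33.3·1000 / 0.22 = 151400 s = 42.05 h.
4.6%/h lost → k = −ln(1 − 0.046) = 0.04709 h⁻¹.
After decay, C = 22.56 × e^(−kt) = 22.56 × 0.1381 = 3.115 mg/L.

3.12 mg/L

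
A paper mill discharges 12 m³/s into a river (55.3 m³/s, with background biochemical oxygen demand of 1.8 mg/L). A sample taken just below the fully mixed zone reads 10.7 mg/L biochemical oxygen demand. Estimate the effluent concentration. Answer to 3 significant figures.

51.7 mg/L

Mass balance: 55.30·1.800 + 12.00·Cₑ = 67.30·10.70
→ Cₑ = (67.30·10.70 − 55.30·1.800) / 12.00 = 51.71 mg/L.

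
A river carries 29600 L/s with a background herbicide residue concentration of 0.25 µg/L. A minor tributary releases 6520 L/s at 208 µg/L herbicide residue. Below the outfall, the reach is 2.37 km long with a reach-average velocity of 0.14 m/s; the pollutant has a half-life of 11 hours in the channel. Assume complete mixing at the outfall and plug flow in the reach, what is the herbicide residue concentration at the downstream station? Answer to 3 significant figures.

28.1 µg/L

Mixed concentration C = ΣQC/ΣQ = (29600·0.2500 + 6520·208.0) / 36120 = 1364000/36120 = 37.75 µg/L.
Travel time t = 2.37·1000 / 0.14 = 16930 s = 4.702 h.
Half-life 11 h → k = ln 2 / 11 = 0.06301 h⁻¹ = 1.512 d⁻¹.
After decay, C = 37.75 × e^(−kt) = 37.75 × 0.7436 = 28.07 µg/L.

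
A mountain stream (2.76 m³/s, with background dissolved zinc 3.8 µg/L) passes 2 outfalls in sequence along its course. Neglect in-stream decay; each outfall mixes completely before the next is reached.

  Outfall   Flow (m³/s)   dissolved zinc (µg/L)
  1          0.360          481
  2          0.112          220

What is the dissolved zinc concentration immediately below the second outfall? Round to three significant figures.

Outfall 1: combined Q = 3.120 m³/s; C = (2.760·3.800 + 0.3600·481.0)/3.120 = 58.86 µg/L.
Outfall 2: combined Q = 3.232 m³/s; C = (3.120·58.86 + 0.1120·220.0)/3.232 = 64.45 µg/L.

64.4 µg/L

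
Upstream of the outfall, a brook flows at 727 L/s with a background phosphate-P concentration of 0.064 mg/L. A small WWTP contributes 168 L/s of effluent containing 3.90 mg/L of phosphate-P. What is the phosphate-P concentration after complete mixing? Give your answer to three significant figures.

Conservation of mass: C = (727.0·0.06400 + 168.0·3.900) / 895.0 = 701.7/895.0 = 0.7841 mg/L.

0.784 mg/L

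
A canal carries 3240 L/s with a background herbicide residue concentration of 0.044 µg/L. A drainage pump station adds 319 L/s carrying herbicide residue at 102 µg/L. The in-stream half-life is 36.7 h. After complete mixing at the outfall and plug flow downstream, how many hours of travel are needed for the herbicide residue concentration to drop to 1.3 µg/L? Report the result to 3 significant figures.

Mixed concentration C = ΣQC/ΣQ = (3240·0.04400 + 319.0·102.0) / 3559 = 32680/3559 = 9.183 µg/L.
Half-life 36.7 h → k = ln 2 / 36.7 = 0.01889 h⁻¹ = 0.4533 d⁻¹.
9.183·exp(−k·t) = 1.3 → t = ln(9.183/1.3)/k = 372600 s = 103.5 h.

104 h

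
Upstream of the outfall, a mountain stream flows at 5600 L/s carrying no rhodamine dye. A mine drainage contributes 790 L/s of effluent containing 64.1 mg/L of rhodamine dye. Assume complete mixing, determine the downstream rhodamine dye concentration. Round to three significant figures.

7.92 mg/L

After mixing, C = (5600·0 + 790.0·64.10) / 6390 = 50640/6390 = 7.925 mg/L.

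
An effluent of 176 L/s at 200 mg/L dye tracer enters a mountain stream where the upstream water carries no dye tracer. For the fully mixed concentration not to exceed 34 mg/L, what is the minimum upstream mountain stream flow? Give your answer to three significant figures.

Set C_mix = 34: (Q·0 + 176.0·200.0) / (Q + 176.0) = 34
→ Q = 176.0·(200.0 − 34)/(34 − 0) = 859.3 L/s.

859 L/s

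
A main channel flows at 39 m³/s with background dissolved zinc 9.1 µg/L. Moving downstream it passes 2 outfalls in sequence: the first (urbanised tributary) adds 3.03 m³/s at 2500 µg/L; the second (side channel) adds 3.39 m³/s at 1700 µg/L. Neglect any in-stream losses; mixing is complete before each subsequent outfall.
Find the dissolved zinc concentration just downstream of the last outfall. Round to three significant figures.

301 µg/L

Outfall 1: combined Q = 42.03 m³/s; C = (39.00·9.100 + 3.030·2500)/42.03 = 188.7 µg/L.
Outfall 2: combined Q = 45.42 m³/s; C = (42.03·188.7 + 3.390·1700)/45.42 = 301.5 µg/L.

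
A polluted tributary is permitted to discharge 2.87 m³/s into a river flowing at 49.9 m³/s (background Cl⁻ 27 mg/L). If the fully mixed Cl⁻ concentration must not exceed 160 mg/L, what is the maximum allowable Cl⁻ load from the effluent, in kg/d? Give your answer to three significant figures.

Mass balance at the limit: 49.90·27.00 + 2.870·Cₑ = 52.77·160 → Cₑ = 2472 mg/L.
Load = 2.870 m³/s × 2472 g/m³ × 86 400 s/d = 613100 kg/d.

613000 kg/d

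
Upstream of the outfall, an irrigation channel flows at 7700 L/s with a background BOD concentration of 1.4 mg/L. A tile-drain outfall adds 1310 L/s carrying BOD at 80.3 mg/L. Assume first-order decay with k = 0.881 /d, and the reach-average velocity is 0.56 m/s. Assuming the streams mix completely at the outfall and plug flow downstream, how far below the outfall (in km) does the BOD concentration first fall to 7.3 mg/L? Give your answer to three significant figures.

Mass balance: C = (7700·1.400 + 1310·80.30) / 9010 = 116000/9010 = 12.87 mg/L.
Set 12.87·exp(−k·t) = 7.3 → t = ln(12.87/7.3)/k = 55620 s = 15.45 h.
Distance = v·t = 0.56·55620 = 31150 m = 31.15 km.

31.1 km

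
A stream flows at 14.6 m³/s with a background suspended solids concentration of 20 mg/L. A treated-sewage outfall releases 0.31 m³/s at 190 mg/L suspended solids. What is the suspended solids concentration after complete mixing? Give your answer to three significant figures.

Mass balance: C = (14.60·20.00 + 0.3100·190.0) / 14.91 = 350.9/14.91 = 23.53 mg/L.

23.5 mg/L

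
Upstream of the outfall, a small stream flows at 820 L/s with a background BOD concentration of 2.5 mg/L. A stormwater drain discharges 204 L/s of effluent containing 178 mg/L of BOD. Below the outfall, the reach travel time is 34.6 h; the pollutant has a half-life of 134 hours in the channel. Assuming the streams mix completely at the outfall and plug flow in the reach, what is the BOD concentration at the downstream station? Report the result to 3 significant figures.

31.3 mg/L

Mixed concentration C = ΣQC/ΣQ = (820.0·2.500 + 204.0·178.0) / 1024 = 38360/1024 = 37.46 mg/L.
Half-life 134 h → k = ln 2 / 134 = 0.005173 h⁻¹ = 0.1241 d⁻¹.
Applying C = C₀e^(−kt): 37.46 × 0.8361 = 31.32 mg/L.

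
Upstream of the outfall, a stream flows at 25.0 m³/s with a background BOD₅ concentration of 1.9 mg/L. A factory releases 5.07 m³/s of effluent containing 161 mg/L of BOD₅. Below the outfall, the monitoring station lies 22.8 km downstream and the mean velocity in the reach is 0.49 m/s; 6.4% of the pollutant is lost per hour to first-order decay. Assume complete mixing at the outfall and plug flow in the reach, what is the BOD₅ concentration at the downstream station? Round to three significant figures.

12.2 mg/L

After mixing, C = (25.00·1.900 + 5.070·161.0) / 30.07 = 863.8/30.07 = 28.73 mg/L.
Travel time t = 22.8·1000 / 0.49 = 46530 s = 12.93 h.
6.4%/h lost → k = −ln(1 − 0.064) = 0.06614 h⁻¹.
Decay over the reach: 28.73·exp(−kt) = 28.73·0.4253 = 12.22 mg/L.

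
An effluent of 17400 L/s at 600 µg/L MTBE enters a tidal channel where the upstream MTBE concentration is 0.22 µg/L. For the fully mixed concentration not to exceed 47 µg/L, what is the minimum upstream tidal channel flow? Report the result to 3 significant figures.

206000 L/s

Set C_mix = 47: (Q·0.2200 + 17400·600.0) / (Q + 17400) = 47
→ Q = 17400·(600.0 − 47)/(47 − 0.2200) = 205700 L/s.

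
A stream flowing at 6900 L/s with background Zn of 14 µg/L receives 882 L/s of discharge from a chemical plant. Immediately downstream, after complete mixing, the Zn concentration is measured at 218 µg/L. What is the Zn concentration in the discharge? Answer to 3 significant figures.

1810 µg/L

Mass balance: 6900·14.00 + 882.0·Cₑ = 7782·218.0
→ Cₑ = (7782·218.0 − 6900·14.00) / 882.0 = 1814 µg/L.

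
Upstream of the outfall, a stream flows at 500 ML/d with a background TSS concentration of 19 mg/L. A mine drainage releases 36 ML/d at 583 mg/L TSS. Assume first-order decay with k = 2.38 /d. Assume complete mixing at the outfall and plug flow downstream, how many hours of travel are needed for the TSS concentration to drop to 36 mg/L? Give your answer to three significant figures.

4.61 h

Conservation of mass: C = (500.0·19.00 + 36.00·583.0) / 536.0 = 30490/536.0 = 56.88 mg/L.
56.88·exp(−k·t) = 36 → t = ln(56.88/36)/k = 16610 s = 4.613 h.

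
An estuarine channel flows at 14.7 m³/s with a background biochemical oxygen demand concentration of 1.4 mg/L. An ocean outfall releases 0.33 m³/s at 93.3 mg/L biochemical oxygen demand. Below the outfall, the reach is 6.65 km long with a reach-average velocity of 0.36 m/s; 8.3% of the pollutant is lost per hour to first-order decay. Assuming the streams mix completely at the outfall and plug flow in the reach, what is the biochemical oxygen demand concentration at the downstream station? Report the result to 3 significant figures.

2.19 mg/L

Mixed concentration C = ΣQC/ΣQ = (14.70·1.400 + 0.3300·93.30) / 15.03 = 51.37/15.03 = 3.418 mg/L.
Travel time t = 6.65·1000 / 0.36 = 18470 s = 5.131 h.
8.3%/h lost → k = −ln(1 − 0.083) = 0.08665 h⁻¹.
First-order decay: C = 3.418·exp(−k·t) = 3.418·0.6411 = 2.191 mg/L.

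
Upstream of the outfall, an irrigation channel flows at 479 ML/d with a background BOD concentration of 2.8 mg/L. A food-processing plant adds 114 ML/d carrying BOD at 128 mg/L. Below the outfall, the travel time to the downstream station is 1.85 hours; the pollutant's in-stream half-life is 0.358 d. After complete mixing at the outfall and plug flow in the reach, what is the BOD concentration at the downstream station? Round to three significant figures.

Conservation of mass: C = (479.0·2.800 + 114.0·128.0) / 593.0 = 15930/593.0 = 26.87 mg/L.
Half-life 0.358 d → k = ln 2 / 0.358 = 1.936 d⁻¹.
Applying C = C₀e^(−kt): 26.87 × 0.8614 = 23.14 mg/L.

23.1 mg/L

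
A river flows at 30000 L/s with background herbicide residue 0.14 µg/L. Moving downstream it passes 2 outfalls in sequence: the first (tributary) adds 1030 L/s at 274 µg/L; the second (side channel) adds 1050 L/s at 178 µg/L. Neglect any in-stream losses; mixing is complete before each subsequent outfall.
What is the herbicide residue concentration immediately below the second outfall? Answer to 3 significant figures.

14.8 µg/L

Below outfall 1: Q → 31030 L/s, C = (30000·0.1400 + 1030·274.0)/31030 = 9.230 µg/L.
Below outfall 2: Q → 32080 L/s, C = (31030·9.230 + 1050·178.0)/32080 = 14.75 µg/L.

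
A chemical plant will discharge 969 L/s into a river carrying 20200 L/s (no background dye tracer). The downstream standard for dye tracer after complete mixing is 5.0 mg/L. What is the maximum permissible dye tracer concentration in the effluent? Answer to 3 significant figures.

At the limit, (Qr·Cr + Qe·Cₑ)/(Qr + Qe) = 5.0:
Cₑ = (21170·5.0 − 20200·0) / 969.0 = 109.2 mg/L.

109 mg/L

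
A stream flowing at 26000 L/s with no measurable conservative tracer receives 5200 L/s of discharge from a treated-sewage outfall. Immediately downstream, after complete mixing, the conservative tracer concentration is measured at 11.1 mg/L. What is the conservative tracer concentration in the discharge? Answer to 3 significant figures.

Mass balance: 26000·0 + 5200·Cₑ = 31200·11.10
→ Cₑ = (31200·11.10 − 26000·0) / 5200 = 66.60 mg/L.

66.6 mg/L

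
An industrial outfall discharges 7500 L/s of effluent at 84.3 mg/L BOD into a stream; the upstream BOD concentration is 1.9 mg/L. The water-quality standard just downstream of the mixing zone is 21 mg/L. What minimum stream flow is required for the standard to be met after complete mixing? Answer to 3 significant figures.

24900 L/s

Set C_mix = 21: (Q·1.900 + 7500·84.30) / (Q + 7500) = 21
→ Q = 7500·(84.30 − 21)/(21 − 1.900) = 24860 L/s.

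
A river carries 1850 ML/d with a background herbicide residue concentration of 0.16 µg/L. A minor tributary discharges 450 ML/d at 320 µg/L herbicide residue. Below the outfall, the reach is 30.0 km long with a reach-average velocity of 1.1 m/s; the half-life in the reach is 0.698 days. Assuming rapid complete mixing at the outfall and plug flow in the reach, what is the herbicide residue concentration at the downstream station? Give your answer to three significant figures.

45.9 µg/L

Conservation of mass: C = (1850·0.1600 + 450.0·320.0) / 2300 = 144300/2300 = 62.74 µg/L.
Travel time t = 30.0·1000 / 1.1 = 27270 s = 7.576 h.
Half-life 0.698 d → k = ln 2 / 0.698 = 0.9930 d⁻¹.
First-order decay: C = 62.74·exp(−k·t) = 62.74·0.7309 = 45.86 µg/L.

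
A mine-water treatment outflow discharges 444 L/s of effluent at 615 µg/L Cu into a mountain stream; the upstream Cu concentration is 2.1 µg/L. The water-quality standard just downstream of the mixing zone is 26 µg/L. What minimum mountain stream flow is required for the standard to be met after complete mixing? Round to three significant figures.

10900 L/s

Set C_mix = 26: (Q·2.100 + 444.0·615.0) / (Q + 444.0) = 26
→ Q = 444.0·(615.0 − 26)/(26 − 2.100) = 10940 L/s.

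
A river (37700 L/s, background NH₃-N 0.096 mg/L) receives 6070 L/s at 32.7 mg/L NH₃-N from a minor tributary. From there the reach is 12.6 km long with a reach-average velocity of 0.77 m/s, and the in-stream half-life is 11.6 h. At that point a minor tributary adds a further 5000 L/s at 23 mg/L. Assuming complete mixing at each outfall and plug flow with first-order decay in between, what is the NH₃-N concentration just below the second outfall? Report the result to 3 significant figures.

5.52 mg/L

Mixed concentration C = ΣQC/ΣQ = (37700·0.09600 + 6070·32.70) / 43770 = 202100/43770 = 4.618 mg/L; combined flow 43770 L/s.
Travel time t = 12.6·1000 / 0.77 = 16360 s = 4.545 h.
Half-life 11.6 h → k = ln 2 / 11.6 = 0.05975 h⁻¹ = 1.434 d⁻¹.
Applying C = C₀e^(−kt): 4.618 × 0.7622 = 3.519 mg/L.
Second outfall: C = (43770·3.519 + 5000·23.00)/48770 = 5.516 mg/L.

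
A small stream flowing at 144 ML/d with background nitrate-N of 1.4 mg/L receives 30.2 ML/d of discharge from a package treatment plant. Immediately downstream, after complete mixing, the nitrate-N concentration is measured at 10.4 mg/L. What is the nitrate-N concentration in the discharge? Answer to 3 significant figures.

53.3 mg/L

Mass balance: 144.0·1.400 + 30.20·Cₑ = 174.2·10.40
→ Cₑ = (174.2·10.40 − 144.0·1.400) / 30.20 = 53.31 mg/L.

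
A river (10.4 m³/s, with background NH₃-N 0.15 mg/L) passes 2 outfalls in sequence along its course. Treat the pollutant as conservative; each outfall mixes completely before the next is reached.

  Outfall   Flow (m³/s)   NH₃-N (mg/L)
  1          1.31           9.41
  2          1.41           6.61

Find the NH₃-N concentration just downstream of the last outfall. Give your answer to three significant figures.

After outfall 1: Q = 10.40 + 1.310 = 11.71 m³/s; C = (10.40·0.1500 + 1.310·9.410)/11.71 = 1.186 mg/L.
After outfall 2: Q = 11.71 + 1.410 = 13.12 m³/s; C = (11.71·1.186 + 1.410·6.610)/13.12 = 1.769 mg/L.

1.77 mg/L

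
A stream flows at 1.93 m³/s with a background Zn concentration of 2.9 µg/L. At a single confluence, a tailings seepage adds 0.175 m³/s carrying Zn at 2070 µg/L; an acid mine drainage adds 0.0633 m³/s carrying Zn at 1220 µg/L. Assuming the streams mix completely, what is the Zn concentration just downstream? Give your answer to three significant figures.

205 µg/L

Mass balance: C = (1.930·2.900 + 0.1750·2070 + 0.06330·1220) / 2.168 = 445.1/2.168 = 205.3 µg/L.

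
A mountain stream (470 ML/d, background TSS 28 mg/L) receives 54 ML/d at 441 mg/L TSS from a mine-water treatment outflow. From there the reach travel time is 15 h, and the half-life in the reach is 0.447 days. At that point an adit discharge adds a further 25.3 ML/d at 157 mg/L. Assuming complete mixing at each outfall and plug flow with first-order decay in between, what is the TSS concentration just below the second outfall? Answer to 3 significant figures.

Conservation of mass: C = (470.0·28.00 + 54.00·441.0) / 524.0 = 36970/524.0 = 70.56 mg/L; combined flow 524.0 ML/d.
Half-life 0.447 d → k = ln 2 / 0.447 = 1.551 d⁻¹.
Applying C = C₀e^(−kt): 70.56 × 0.3794 = 26.77 mg/L.
At the second outfall, C = (524.0·26.77 + 25.30·157.0) / (524.0 + 25.30) = 32.77 mg/L.

32.8 mg/L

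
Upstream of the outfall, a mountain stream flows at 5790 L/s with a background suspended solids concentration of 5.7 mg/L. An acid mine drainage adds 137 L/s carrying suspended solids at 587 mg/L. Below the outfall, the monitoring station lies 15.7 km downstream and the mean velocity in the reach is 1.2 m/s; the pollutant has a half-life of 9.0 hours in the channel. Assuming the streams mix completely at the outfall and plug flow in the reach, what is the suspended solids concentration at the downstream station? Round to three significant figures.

Mixed concentration C = ΣQC/ΣQ = (5790·5.700 + 137.0·587.0) / 5927 = 113400/5927 = 19.14 mg/L.
Travel time t = 15.7·1000 / 1.2 = 13080 s = 3.634 h.
Half-life 9.0 h → k = ln 2 / 9.0 = 0.07702 h⁻¹ = 1.848 d⁻¹.
Decay over the reach: 19.14·exp(−kt) = 19.14·0.7559 = 14.46 mg/L.

14.5 mg/L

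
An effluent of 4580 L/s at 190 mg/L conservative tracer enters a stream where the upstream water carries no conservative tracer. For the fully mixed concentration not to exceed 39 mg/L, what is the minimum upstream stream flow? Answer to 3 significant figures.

Set C_mix = 39: (Q·0 + 4580·190.0) / (Q + 4580) = 39
→ Q = 4580·(190.0 − 39)/(39 − 0) = 17730 L/s.

17700 L/s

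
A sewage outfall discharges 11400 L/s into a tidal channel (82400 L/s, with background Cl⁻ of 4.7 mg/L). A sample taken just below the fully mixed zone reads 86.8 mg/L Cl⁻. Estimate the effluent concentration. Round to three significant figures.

680 mg/L

Mass balance: 82400·4.700 + 11400·Cₑ = 93800·86.80
→ Cₑ = (93800·86.80 − 82400·4.700) / 11400 = 680.2 mg/L.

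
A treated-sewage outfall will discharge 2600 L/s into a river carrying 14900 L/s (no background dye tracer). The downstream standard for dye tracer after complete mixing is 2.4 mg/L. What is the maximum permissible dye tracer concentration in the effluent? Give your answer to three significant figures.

At the limit, (Qr·Cr + Qe·Cₑ)/(Qr + Qe) = 2.4:
Cₑ = (17500·2.4 − 14900·0) / 2600 = 16.15 mg/L.

16.2 mg/L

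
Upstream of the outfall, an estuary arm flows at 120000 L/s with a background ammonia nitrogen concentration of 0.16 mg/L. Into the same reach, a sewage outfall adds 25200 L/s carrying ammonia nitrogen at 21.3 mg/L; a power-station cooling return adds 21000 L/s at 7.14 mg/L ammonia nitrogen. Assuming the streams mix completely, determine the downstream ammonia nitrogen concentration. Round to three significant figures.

4.25 mg/L

Mixed concentration C = ΣQC/ΣQ = (120000·0.1600 + 25200·21.30 + 21000·7.140) / 166200 = 705900/166200 = 4.247 mg/L.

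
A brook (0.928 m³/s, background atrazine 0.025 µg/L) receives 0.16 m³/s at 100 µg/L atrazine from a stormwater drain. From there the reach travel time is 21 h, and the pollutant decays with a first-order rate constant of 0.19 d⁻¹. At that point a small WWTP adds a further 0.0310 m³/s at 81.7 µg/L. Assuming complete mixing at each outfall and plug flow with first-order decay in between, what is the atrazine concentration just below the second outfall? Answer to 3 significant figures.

14.4 µg/L

Flow-weighted average: C = (0.9280·0.02500 + 0.1600·100.0) / 1.088 = 16.02/1.088 = 14.73 µg/L; combined flow 1.088 m³/s.
Decay over the reach: 14.73·exp(−kt) = 14.73·0.8468 = 12.47 µg/L.
At the second outfall, C = (1.088·12.47 + 0.03100·81.70) / (1.088 + 0.03100) = 14.39 µg/L.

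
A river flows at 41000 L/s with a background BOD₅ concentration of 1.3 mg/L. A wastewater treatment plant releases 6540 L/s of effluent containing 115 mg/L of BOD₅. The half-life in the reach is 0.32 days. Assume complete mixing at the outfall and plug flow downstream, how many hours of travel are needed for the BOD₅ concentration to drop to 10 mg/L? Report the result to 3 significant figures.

5.84 h

Mass balance: C = (41000·1.300 + 6540·115.0) / 47540 = 805400/47540 = 16.94 mg/L.
Half-life 0.32 d → k = ln 2 / 0.32 = 2.166 d⁻¹.
16.94·exp(−k·t) = 10 → t = ln(16.94/10)/k = 21030 s = 5.841 h.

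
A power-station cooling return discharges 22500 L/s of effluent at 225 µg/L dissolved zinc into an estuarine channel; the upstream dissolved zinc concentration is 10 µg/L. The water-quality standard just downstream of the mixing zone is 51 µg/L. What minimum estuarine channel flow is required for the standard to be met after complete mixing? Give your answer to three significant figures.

95500 L/s

Set C_mix = 51: (Q·10.00 + 22500·225.0) / (Q + 22500) = 51
→ Q = 22500·(225.0 − 51)/(51 − 10.00) = 95490 L/s.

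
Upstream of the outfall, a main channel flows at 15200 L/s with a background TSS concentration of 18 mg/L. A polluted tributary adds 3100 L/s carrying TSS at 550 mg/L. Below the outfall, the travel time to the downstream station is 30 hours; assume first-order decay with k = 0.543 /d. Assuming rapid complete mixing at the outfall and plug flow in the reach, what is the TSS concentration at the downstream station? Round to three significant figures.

Mixed concentration C = ΣQC/ΣQ = (15200·18.00 + 3100·550.0) / 18300 = 1979000/18300 = 108.1 mg/L.
After decay, C = 108.1 × e^(−kt) = 108.1 × 0.5073 = 54.84 mg/L.

54.8 mg/L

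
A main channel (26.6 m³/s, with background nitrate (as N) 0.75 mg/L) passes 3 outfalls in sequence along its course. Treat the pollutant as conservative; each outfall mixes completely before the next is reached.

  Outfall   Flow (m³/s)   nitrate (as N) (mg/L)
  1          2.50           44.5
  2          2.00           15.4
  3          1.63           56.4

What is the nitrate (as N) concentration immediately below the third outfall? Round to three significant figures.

7.76 mg/L

Outfall 1: combined Q = 29.10 m³/s; C = (26.60·0.7500 + 2.500·44.50)/29.10 = 4.509 mg/L.
Outfall 2: combined Q = 31.10 m³/s; C = (29.10·4.509 + 2.000·15.40)/31.10 = 5.209 mg/L.
Outfall 3: combined Q = 32.73 m³/s; C = (31.10·5.209 + 1.630·56.40)/32.73 = 7.758 mg/L.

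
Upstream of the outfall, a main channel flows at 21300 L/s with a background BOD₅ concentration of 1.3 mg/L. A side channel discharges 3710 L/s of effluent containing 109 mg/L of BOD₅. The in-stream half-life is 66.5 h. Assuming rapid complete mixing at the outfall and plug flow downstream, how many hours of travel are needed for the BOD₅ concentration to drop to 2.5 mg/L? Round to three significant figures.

185 h

Conservation of mass: C = (21300·1.300 + 3710·109.0) / 25010 = 432100/25010 = 17.28 mg/L.
Half-life 66.5 h → k = ln 2 / 66.5 = 0.01042 h⁻¹ = 0.2502 d⁻¹.
17.28·exp(−k·t) = 2.5 → t = ln(17.28/2.5)/k = 667600 s = 185.5 h.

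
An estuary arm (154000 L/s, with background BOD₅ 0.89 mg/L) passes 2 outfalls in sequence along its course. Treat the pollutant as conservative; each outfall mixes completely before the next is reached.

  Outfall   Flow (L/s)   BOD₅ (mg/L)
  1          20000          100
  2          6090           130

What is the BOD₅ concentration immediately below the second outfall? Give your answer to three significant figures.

Outfall 1: combined Q = 174000 L/s; C = (154000·0.8900 + 20000·100.0)/174000 = 12.28 mg/L.
Outfall 2: combined Q = 180100 L/s; C = (174000·12.28 + 6090·130.0)/180100 = 16.26 mg/L.

16.3 mg/L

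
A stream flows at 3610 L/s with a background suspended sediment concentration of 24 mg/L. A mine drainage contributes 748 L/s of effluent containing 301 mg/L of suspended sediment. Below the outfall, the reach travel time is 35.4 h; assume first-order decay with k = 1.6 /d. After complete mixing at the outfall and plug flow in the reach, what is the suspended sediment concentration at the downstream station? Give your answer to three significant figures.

After mixing, C = (3610·24.00 + 748.0·301.0) / 4358 = 311800/4358 = 71.54 mg/L.
Decay over the reach: 71.54·exp(−kt) = 71.54·0.09442 = 6.755 mg/L.

6.76 mg/L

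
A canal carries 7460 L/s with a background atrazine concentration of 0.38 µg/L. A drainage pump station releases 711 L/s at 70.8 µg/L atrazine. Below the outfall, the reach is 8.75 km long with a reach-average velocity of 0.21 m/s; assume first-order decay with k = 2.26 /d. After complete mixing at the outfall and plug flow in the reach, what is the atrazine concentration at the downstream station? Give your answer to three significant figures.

After mixing, C = (7460·0.3800 + 711.0·70.80) / 8171 = 53170/8171 = 6.508 µg/L.
Travel time t = 8.75·1000 / 0.21 = 41670 s = 11.57 h.
First-order decay: C = 6.508·exp(−k·t) = 6.508·0.3363 = 2.188 µg/L.

2.19 µg/L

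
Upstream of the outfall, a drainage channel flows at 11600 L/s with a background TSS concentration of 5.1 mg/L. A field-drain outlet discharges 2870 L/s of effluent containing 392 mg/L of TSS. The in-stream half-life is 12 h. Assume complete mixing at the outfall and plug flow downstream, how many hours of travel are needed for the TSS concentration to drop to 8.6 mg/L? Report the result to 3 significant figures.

39.0 h

Flow-weighted average: C = (11600·5.100 + 2870·392.0) / 14470 = 1184000/14470 = 81.84 mg/L.
Half-life 12 h → k = ln 2 / 12 = 0.05776 h⁻¹ = 1.386 d⁻¹.
81.84·exp(−k·t) = 8.6 → t = ln(81.84/8.6)/k = 140400 s = 39.00 h.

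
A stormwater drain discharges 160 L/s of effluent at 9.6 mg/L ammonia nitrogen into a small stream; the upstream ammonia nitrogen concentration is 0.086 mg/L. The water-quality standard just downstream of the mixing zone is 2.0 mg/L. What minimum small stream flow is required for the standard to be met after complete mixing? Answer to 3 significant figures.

Set C_mix = 2.0: (Q·0.08600 + 160.0·9.600) / (Q + 160.0) = 2.0
→ Q = 160.0·(9.600 − 2.0)/(2.0 − 0.08600) = 635.3 L/s.

635 L/s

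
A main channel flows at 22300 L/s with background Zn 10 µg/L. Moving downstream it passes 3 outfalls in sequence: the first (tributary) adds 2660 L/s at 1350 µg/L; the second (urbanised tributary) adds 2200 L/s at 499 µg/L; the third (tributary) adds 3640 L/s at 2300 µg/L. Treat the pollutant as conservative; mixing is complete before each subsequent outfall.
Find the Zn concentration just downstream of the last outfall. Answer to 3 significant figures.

431 µg/L

After outfall 1: Q = 22300 + 2660 = 24960 L/s; C = (22300·10.00 + 2660·1350)/24960 = 152.8 µg/L.
After outfall 2: Q = 24960 + 2200 = 27160 L/s; C = (24960·152.8 + 2200·499.0)/27160 = 180.8 µg/L.
After outfall 3: Q = 27160 + 3640 = 30800 L/s; C = (27160·180.8 + 3640·2300)/30800 = 431.3 µg/L.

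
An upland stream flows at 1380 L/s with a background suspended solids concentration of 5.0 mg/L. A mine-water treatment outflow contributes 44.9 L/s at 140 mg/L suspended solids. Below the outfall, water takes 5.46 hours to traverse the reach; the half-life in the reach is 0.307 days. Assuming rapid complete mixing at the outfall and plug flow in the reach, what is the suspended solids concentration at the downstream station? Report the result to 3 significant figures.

Flow-weighted average: C = (1380·5.000 + 44.90·140.0) / 1425 = 13190/1425 = 9.254 mg/L.
Half-life 0.307 d → k = ln 2 / 0.307 = 2.258 d⁻¹.
First-order decay: C = 9.254·exp(−k·t) = 9.254·0.5983 = 5.537 mg/L.

5.54 mg/L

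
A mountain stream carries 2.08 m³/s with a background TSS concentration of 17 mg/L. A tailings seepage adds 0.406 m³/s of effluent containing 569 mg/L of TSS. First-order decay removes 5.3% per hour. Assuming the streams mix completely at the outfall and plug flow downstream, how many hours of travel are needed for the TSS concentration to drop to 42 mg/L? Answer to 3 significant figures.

Flow-weighted average: C = (2.080·17.00 + 0.4060·569.0) / 2.486 = 266.4/2.486 = 107.1 mg/L.
5.3%/h lost → k = −ln(1 − 0.053) = 0.05446 h⁻¹.
107.1·exp(−k·t) = 42 → t = ln(107.1/42)/k = 61910 s = 17.20 h.

17.2 h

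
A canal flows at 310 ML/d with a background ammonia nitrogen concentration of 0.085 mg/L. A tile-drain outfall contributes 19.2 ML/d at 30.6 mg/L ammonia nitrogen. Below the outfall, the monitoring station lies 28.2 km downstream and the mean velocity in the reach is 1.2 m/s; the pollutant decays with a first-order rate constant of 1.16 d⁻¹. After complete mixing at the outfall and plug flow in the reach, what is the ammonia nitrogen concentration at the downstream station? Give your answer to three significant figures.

Conservation of mass: C = (310.0·0.08500 + 19.20·30.60) / 329.2 = 613.9/329.2 = 1.865 mg/L.
Travel time t = 28.2·1000 / 1.2 = 23500 s = 6.528 h.
Applying C = C₀e^(−kt): 1.865 × 0.7294 = 1.360 mg/L.

1.36 mg/L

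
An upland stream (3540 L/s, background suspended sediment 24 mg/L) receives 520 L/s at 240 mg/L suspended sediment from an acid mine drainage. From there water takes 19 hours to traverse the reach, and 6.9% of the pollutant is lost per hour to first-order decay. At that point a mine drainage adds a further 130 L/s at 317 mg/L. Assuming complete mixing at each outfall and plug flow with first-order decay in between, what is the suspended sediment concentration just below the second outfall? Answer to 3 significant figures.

22.7 mg/L

Flow-weighted average: C = (3540·24.00 + 520.0·240.0) / 4060 = 209800/4060 = 51.67 mg/L; combined flow 4060 L/s.
6.9%/h lost → k = −ln(1 − 0.069) = 0.07150 h⁻¹.
Applying C = C₀e^(−kt): 51.67 × 0.2571 = 13.28 mg/L.
At the second outfall, C = (4060·13.28 + 130.0·317.0) / (4060 + 130.0) = 22.70 mg/L.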